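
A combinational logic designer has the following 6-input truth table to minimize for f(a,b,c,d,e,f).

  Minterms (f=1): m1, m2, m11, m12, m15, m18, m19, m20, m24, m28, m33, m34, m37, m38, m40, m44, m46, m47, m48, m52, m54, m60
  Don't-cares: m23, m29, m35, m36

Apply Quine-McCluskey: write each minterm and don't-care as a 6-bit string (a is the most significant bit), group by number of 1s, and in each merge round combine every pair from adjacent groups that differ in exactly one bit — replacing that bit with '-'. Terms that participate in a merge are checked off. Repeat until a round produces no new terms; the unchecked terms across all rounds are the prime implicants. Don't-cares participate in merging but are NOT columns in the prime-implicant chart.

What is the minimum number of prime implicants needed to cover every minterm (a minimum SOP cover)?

[col 0] 000001*, 000010*, 001011*, 001100*, 001111*, 010010*, 010011*, 010100*, 010111*, 011000*, 011100*, 011101*, 100001*, 100010*, 100011*, 100100*, 100101*, 100110*, 101000*, 101100*, 101110*, 101111*, 110000*, 110100*, 110110*, 111100*
[col 1] -00001, -00010, -01100*, -01111, -10100*, -11100*, 0-0010, 0-1100*, 001-11, 01-100*, 010-11, 01001-, 011-00, 01110-, 1-0100*, 1-0110*, 1-1100*, 10-100*, 10-110*, 100-01, 100-10, 1000-1, 10001-, 1001-0*, 10010-, 101-00, 1011-0*, 10111-, 11-100*, 110-00, 1101-0*
[col 2] --1100, -1-100, 1--100, 1-01-0, 10-1-0
Prime implicants: --1100, -00001, -00010, -01111, -1-100, 0-0010, 001-11, 010-11, 01001-, 011-00, 01110-, 1--100, 1-01-0, 10-1-0, 100-01, 100-10, 1000-1, 10001-, 10010-, 101-00, 10111-, 110-00
PI chart (minterm → PIs covering it):
  1 | -00001  (sole → essential)
  2 | -00010,0-0010
  11 | 001-11  (sole → essential)
  12 | --1100  (sole → essential)
  15 | -01111,001-11
  18 | 0-0010,01001-
  19 | 010-11,01001-
  20 | -1-100  (sole → essential)
  24 | 011-00  (sole → essential)
  28 | --1100,-1-100,011-00,01110-
  33 | -00001,100-01,1000-1
  34 | -00010,100-10,10001-
  37 | 100-01,10010-
  38 | 1-01-0,10-1-0,100-10
  40 | 101-00  (sole → essential)
  44 | --1100,1--100,10-1-0,101-00
  46 | 10-1-0,10111-
  47 | -01111,10111-
  48 | 110-00  (sole → essential)
  52 | -1-100,1--100,1-01-0,110-00
  54 | 1-01-0  (sole → essential)
  60 | --1100,-1-100,1--100
Essential prime implicants: --1100, -00001, -1-100, 001-11, 011-00, 1-01-0, 101-00, 110-00
Petrick residual → -00010, 01001-, 100-01, 10111-
Minimum SOP uses 12 PIs: cde'f' + b'c'd'e'f + b'c'd'ef' + bde'f' + a'b'cef + a'bc'd'e + a'bce'f' + ac'df' + ab'c'e'f + ab'ce'f' + ab'cde + abc'e'f'

12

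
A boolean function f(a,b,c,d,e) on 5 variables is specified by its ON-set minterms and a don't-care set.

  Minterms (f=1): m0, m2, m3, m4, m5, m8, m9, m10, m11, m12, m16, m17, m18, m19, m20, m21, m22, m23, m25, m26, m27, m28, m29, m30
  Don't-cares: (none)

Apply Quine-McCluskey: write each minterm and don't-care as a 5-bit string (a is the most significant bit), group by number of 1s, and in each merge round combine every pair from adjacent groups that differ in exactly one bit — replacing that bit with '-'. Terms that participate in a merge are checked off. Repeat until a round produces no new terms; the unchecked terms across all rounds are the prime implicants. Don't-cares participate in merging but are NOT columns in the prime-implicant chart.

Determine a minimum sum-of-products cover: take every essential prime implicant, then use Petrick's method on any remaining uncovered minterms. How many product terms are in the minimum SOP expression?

7

size-2^0 implicants → 00000(✓)  00010(✓)  00011(✓)  00100(✓)  00101(✓)  01000(✓)  01001(✓)  01010(✓)  01011(✓)  01100(✓)  10000(✓)  10001(✓)  10010(✓)  10011(✓)  10100(✓)  10101(✓)  10110(✓)  10111(✓)  11001(✓)  11010(✓)  11011(✓)  11100(✓)  11101(✓)  11110(✓)
size-2^1 implicants → -0000(✓)  -0010(✓)  -0011(✓)  -0100(✓)  -0101(✓)  -1001(✓)  -1010(✓)  -1011(✓)  -1100(✓)  0-000(✓)  0-010(✓)  0-011(✓)  0-100(✓)  00-00(✓)  000-0(✓)  0001-(✓)  0010-(✓)  01-00(✓)  010-0(✓)  010-1(✓)  0100-(✓)  0101-(✓)  1-001(✓)  1-010(✓)  1-011(✓)  1-100(✓)  1-101(✓)  1-110(✓)  10-00(✓)  10-01(✓)  10-10(✓)  10-11(✓)  100-0(✓)  100-1(✓)  1000-(✓)  1001-(✓)  101-0(✓)  101-1(✓)  1010-(✓)  1011-(✓)  11-01(✓)  11-10(✓)  110-1(✓)  1101-(✓)  111-0(✓)  1110-(✓)
size-2^2 implicants → --010(✓)  --011(✓)  --100  -0-00  -00-0  -001-(✓)  -010-  -10-1  -101-(✓)  0--00  0-0-0  0-01-(✓)  010--  1--01  1--10  1-0-1  1-01-(✓)  1-1-0  1-10-  10--0(✓)  10--1(✓)  10-0-(✓)  10-1-(✓)  100--(✓)  101--(✓)
size-2^3 implicants → --01-  10---
Unchecked terms (primes): --01-, --100, -0-00, -00-0, -010-, -10-1, 0--00, 0-0-0, 010--, 1--01, 1--10, 1-0-1, 1-1-0, 1-10-, 10---
Minterm coverage:
  m0 ⊆ -0-00,-00-0,0--00,0-0-0
  m2 ⊆ --01-,-00-0,0-0-0
  m3 ⊆ --01- [E]
  m4 ⊆ --100,-0-00,-010-,0--00
  m5 ⊆ -010- [E]
  m8 ⊆ 0--00,0-0-0,010--
  m9 ⊆ -10-1,010--
  m10 ⊆ --01-,0-0-0,010--
  m11 ⊆ --01-,-10-1,010--
  m12 ⊆ --100,0--00
  m16 ⊆ -0-00,-00-0,10---
  m17 ⊆ 1--01,1-0-1,10---
  m18 ⊆ --01-,-00-0,1--10,10---
  m19 ⊆ --01-,1-0-1,10---
  m20 ⊆ --100,-0-00,-010-,1-1-0,1-10-,10---
  m21 ⊆ -010-,1--01,1-10-,10---
  m22 ⊆ 1--10,1-1-0,10---
  m23 ⊆ 10--- [E]
  m25 ⊆ -10-1,1--01,1-0-1
  m26 ⊆ --01-,1--10
  m27 ⊆ --01-,-10-1,1-0-1
  m28 ⊆ --100,1-1-0,1-10-
  m29 ⊆ 1--01,1-10-
  m30 ⊆ 1--10,1-1-0
E = {--01-, -010-, 10---}
Petrick residual → -10-1, 0--00, 1--01, 1-1-0
Cover = c'd + b'cd' + bc'e + a'd'e' + ad'e + ace' + ab'  |cover|=7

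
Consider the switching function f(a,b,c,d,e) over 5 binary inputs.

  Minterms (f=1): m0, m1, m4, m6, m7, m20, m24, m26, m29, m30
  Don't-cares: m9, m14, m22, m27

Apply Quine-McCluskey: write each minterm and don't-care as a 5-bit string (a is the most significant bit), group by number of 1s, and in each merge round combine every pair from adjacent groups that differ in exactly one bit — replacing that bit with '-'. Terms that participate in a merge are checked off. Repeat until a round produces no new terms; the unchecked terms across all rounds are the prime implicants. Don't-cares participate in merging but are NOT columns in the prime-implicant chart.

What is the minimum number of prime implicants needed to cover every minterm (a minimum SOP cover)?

size-2^0 implicants → 00000(✓)  00001(✓)  00100(✓)  00110(✓)  00111(✓)  01001(✓)  01110(✓)  10100(✓)  10110(✓)  11000(✓)  11010(✓)  11011(✓)  11101  11110(✓)
size-2^1 implicants → -0100(✓)  -0110(✓)  -1110(✓)  0-001  0-110(✓)  00-00  0000-  001-0(✓)  0011-  1-110(✓)  101-0(✓)  11-10  110-0  1101-
size-2^2 implicants → --110  -01-0
Unchecked terms (primes): --110, -01-0, 0-001, 00-00, 0000-, 0011-, 11-10, 110-0, 1101-, 11101
Minterm coverage:
  m0 ⊆ 00-00,0000-
  m1 ⊆ 0-001,0000-
  m4 ⊆ -01-0,00-00
  m6 ⊆ --110,-01-0,0011-
  m7 ⊆ 0011- [E]
  m20 ⊆ -01-0 [E]
  m24 ⊆ 110-0 [E]
  m26 ⊆ 11-10,110-0,1101-
  m29 ⊆ 11101 [E]
  m30 ⊆ --110,11-10
E = {-01-0, 0011-, 110-0, 11101}
Petrick residual → --110, 0000-
Cover = cde' + b'ce' + a'b'c'd' + a'b'cd + abc'e' + abcd'e  |cover|=6

6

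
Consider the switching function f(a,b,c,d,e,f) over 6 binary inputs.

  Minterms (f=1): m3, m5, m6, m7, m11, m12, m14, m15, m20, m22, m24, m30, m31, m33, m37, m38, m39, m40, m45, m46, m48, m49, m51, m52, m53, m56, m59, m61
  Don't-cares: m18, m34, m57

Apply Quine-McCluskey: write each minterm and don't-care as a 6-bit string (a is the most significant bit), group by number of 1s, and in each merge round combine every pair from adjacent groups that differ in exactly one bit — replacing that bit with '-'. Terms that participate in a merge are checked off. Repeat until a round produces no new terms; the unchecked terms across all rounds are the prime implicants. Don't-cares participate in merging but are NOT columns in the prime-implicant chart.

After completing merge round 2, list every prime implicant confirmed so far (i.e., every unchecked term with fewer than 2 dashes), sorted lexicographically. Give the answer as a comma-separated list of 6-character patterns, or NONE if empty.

Round 0: 000011✓ 000101✓ 000110✓ 000111✓ 001011✓ 001100✓ 001110✓ 001111✓ 010010✓ 010100✓ 010110✓ 011000✓ 011110✓ 011111✓ 100001✓ 100010✓ 100101✓ 100110✓ 100111✓ 101000✓ 101101✓ 101110✓ 110000✓ 110001✓ 110011✓ 110100✓ 110101✓ 111000✓ 111001✓ 111011✓ 111101✓
Round 1: -00101✓ -00110✓ -00111✓ -01110✓ -10100 -11000 0-0110✓ 0-1110✓ 0-1111✓ 00-011✓ 00-110✓ 00-111✓ 000-11✓ 0001-1✓ 00011-✓ 001-11✓ 0011-0 00111-✓ 01-110✓ 010-10 0101-0 01111-✓ 1-0001✓ 1-0101✓ 1-1000 1-1101✓ 10-101✓ 10-110✓ 100-01✓ 100-10 1001-1✓ 10011-✓ 11-000✓ 11-001✓ 11-011✓ 11-101✓ 110-00✓ 110-01✓ 1100-1✓ 11000-✓ 11010-✓ 111-01✓ 1110-1✓ 11100-✓
Round 2: -0-110 -001-1 -0011- 0--110 0-111- 00--11 00-11- 1--101 1-0-01 11--01 11-0-1 11-00- 110-0-
PIs = {-0-110, -001-1, -0011-, -10100, -11000, 0--110, 0-111-, 00--11, 00-11-, 0011-0, 010-10, 0101-0, 1--101, 1-0-01, 1-1000, 100-10, 11--01, 11-0-1, 11-00-, 110-0-}

-10100, -11000, 0011-0, 010-10, 0101-0, 1-1000, 100-10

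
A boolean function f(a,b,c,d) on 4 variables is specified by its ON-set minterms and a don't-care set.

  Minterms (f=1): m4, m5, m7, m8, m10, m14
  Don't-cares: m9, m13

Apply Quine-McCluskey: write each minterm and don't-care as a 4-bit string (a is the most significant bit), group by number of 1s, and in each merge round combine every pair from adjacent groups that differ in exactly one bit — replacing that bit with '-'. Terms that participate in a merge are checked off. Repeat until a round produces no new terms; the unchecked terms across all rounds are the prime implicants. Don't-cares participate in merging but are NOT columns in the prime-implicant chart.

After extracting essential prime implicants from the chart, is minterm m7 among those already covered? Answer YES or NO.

YES

size-2^0 implicants → 0100(✓)  0101(✓)  0111(✓)  1000(✓)  1001(✓)  1010(✓)  1101(✓)  1110(✓)
size-2^1 implicants → -101  01-1  010-  1-01  1-10  10-0  100-
Unchecked terms (primes): -101, 01-1, 010-, 1-01, 1-10, 10-0, 100-
Minterm coverage:
  m4 ⊆ 010- [E]
  m5 ⊆ -101,01-1,010-
  m7 ⊆ 01-1 [E]
  m8 ⊆ 10-0,100-
  m10 ⊆ 1-10,10-0
  m14 ⊆ 1-10 [E]
E = {01-1, 010-, 1-10}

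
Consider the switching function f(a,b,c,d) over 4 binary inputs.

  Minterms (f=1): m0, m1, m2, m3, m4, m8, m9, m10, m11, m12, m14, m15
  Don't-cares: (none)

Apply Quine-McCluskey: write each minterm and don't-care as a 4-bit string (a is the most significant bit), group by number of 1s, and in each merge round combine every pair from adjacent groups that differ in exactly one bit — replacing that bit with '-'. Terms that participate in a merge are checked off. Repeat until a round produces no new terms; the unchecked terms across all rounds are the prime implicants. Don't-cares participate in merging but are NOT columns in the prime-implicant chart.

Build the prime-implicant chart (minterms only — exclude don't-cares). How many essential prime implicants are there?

[col 0] 0000*, 0001*, 0010*, 0011*, 0100*, 1000*, 1001*, 1010*, 1011*, 1100*, 1110*, 1111*
[col 1] -000*, -001*, -010*, -011*, -100*, 0-00*, 00-0*, 00-1*, 000-*, 001-*, 1-00*, 1-10*, 1-11*, 10-0*, 10-1*, 100-*, 101-*, 11-0*, 111-*
[col 2] --00, -0-0*, -0-1*, -00-*, -01-*, 00--*, 1--0, 1-1-, 10--*
[col 3] -0--
Prime implicants: --00, -0--, 1--0, 1-1-
PI chart (minterm → PIs covering it):
  0 | --00,-0--
  1 | -0--  (sole → essential)
  2 | -0--  (sole → essential)
  3 | -0--  (sole → essential)
  4 | --00  (sole → essential)
  8 | --00,-0--,1--0
  9 | -0--  (sole → essential)
  10 | -0--,1--0,1-1-
  11 | -0--,1-1-
  12 | --00,1--0
  14 | 1--0,1-1-
  15 | 1-1-  (sole → essential)
Essential prime implicants: --00, -0--, 1-1-

3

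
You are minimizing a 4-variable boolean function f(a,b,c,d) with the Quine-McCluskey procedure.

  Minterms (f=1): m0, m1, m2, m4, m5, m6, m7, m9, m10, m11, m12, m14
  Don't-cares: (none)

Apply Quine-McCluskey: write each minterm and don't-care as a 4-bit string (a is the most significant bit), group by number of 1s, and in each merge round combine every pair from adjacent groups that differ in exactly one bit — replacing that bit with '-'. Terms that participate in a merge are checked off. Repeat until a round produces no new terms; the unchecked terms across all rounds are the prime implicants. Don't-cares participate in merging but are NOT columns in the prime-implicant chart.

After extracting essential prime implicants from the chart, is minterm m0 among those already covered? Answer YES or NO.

NO

Round 0: 0000✓ 0001✓ 0010✓ 0100✓ 0101✓ 0110✓ 0111✓ 1001✓ 1010✓ 1011✓ 1100✓ 1110✓
Round 1: -001 -010✓ -100✓ -110✓ 0-00✓ 0-01✓ 0-10✓ 00-0✓ 000-✓ 01-0✓ 01-1✓ 010-✓ 011-✓ 1-10✓ 10-1 101- 11-0✓
Round 2: --10 -1-0 0--0 0-0- 01--
PIs = {--10, -001, -1-0, 0--0, 0-0-, 01--, 10-1, 101-}
Coverage chart:
  m0: 0--0,0-0-
  m1: -001,0-0-
  m2: --10,0--0
  m4: -1-0,0--0,0-0-,01--
  m5: 0-0-,01--
  m6: --10,-1-0,0--0,01--
  m7: 01-- ←essential
  m9: -001,10-1
  m10: --10,101-
  m11: 10-1,101-
  m12: -1-0 ←essential
  m14: --10,-1-0
Essential: -1-0, 01--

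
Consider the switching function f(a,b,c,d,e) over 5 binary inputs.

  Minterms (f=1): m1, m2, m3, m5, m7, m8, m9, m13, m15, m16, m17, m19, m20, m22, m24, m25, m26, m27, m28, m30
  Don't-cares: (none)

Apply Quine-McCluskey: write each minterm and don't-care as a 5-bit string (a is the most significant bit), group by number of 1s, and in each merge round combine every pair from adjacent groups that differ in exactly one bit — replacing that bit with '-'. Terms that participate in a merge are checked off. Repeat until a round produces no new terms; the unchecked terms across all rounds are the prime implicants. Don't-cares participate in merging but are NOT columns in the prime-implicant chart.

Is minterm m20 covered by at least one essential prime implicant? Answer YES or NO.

YES

size-2^0 implicants → 00001(✓)  00010(✓)  00011(✓)  00101(✓)  00111(✓)  01000(✓)  01001(✓)  01101(✓)  01111(✓)  10000(✓)  10001(✓)  10011(✓)  10100(✓)  10110(✓)  11000(✓)  11001(✓)  11010(✓)  11011(✓)  11100(✓)  11110(✓)
size-2^1 implicants → -0001(✓)  -0011(✓)  -1000(✓)  -1001(✓)  0-001(✓)  0-101(✓)  0-111(✓)  00-01(✓)  00-11(✓)  000-1(✓)  0001-  001-1(✓)  01-01(✓)  0100-(✓)  011-1(✓)  1-000(✓)  1-001(✓)  1-011(✓)  1-100(✓)  1-110(✓)  10-00(✓)  100-1(✓)  1000-(✓)  101-0(✓)  11-00(✓)  11-10(✓)  110-0(✓)  110-1(✓)  1100-(✓)  1101-(✓)  111-0(✓)
size-2^2 implicants → --001  -00-1  -100-  0--01  0-1-1  00--1  1--00  1-0-1  1-00-  1-1-0  11--0  110--
Unchecked terms (primes): --001, -00-1, -100-, 0--01, 0-1-1, 00--1, 0001-, 1--00, 1-0-1, 1-00-, 1-1-0, 11--0, 110--
Minterm coverage:
  m1 ⊆ --001,-00-1,0--01,00--1
  m2 ⊆ 0001- [E]
  m3 ⊆ -00-1,00--1,0001-
  m5 ⊆ 0--01,0-1-1,00--1
  m7 ⊆ 0-1-1,00--1
  m8 ⊆ -100- [E]
  m9 ⊆ --001,-100-,0--01
  m13 ⊆ 0--01,0-1-1
  m15 ⊆ 0-1-1 [E]
  m16 ⊆ 1--00,1-00-
  m17 ⊆ --001,-00-1,1-0-1,1-00-
  m19 ⊆ -00-1,1-0-1
  m20 ⊆ 1--00,1-1-0
  m22 ⊆ 1-1-0 [E]
  m24 ⊆ -100-,1--00,1-00-,11--0,110--
  m25 ⊆ --001,-100-,1-0-1,1-00-,110--
  m26 ⊆ 11--0,110--
  m27 ⊆ 1-0-1,110--
  m28 ⊆ 1--00,1-1-0,11--0
  m30 ⊆ 1-1-0,11--0
E = {-100-, 0-1-1, 0001-, 1-1-0}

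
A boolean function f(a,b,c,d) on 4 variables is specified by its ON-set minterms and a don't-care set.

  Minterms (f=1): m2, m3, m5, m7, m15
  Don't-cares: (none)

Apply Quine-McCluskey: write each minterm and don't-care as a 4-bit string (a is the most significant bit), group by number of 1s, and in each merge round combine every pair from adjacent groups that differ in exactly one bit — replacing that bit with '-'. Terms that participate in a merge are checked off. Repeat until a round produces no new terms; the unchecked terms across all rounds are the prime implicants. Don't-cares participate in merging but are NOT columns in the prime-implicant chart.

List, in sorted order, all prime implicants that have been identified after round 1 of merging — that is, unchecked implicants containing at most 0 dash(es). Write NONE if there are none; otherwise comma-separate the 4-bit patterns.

NONE

[col 0] 0010*, 0011*, 0101*, 0111*, 1111*
[col 1] -111, 0-11, 001-, 01-1
Prime implicants: -111, 0-11, 001-, 01-1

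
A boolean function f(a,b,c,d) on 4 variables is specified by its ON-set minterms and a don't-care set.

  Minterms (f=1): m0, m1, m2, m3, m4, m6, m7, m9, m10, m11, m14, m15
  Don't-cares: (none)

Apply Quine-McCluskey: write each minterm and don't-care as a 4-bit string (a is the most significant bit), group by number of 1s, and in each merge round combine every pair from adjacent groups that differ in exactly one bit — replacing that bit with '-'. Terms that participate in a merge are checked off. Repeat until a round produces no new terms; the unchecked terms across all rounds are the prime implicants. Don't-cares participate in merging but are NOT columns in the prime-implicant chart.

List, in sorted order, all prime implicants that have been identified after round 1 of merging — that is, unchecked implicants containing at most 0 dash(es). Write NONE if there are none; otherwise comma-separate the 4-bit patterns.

NONE

size-2^0 implicants → 0000(✓)  0001(✓)  0010(✓)  0011(✓)  0100(✓)  0110(✓)  0111(✓)  1001(✓)  1010(✓)  1011(✓)  1110(✓)  1111(✓)
size-2^1 implicants → -001(✓)  -010(✓)  -011(✓)  -110(✓)  -111(✓)  0-00(✓)  0-10(✓)  0-11(✓)  00-0(✓)  00-1(✓)  000-(✓)  001-(✓)  01-0(✓)  011-(✓)  1-10(✓)  1-11(✓)  10-1(✓)  101-(✓)  111-(✓)
size-2^2 implicants → --10(✓)  --11(✓)  -0-1  -01-(✓)  -11-(✓)  0--0  0-1-(✓)  00--  1-1-(✓)
size-2^3 implicants → --1-
Unchecked terms (primes): --1-, -0-1, 0--0, 00--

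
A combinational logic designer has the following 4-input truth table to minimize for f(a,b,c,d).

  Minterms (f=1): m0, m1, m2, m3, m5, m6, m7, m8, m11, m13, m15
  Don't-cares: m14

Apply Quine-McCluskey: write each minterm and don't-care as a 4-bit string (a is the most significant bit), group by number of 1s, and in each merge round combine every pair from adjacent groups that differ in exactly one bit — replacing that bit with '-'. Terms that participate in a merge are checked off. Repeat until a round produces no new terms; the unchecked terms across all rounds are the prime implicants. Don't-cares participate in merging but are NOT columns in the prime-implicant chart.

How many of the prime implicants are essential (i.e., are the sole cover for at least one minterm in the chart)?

3

size-2^0 implicants → 0000(✓)  0001(✓)  0010(✓)  0011(✓)  0101(✓)  0110(✓)  0111(✓)  1000(✓)  1011(✓)  1101(✓)  1110(✓)  1111(✓)
size-2^1 implicants → -000  -011(✓)  -101(✓)  -110(✓)  -111(✓)  0-01(✓)  0-10(✓)  0-11(✓)  00-0(✓)  00-1(✓)  000-(✓)  001-(✓)  01-1(✓)  011-(✓)  1-11(✓)  11-1(✓)  111-(✓)
size-2^2 implicants → --11  -1-1  -11-  0--1  0-1-  00--
Unchecked terms (primes): --11, -000, -1-1, -11-, 0--1, 0-1-, 00--
Minterm coverage:
  m0 ⊆ -000,00--
  m1 ⊆ 0--1,00--
  m2 ⊆ 0-1-,00--
  m3 ⊆ --11,0--1,0-1-,00--
  m5 ⊆ -1-1,0--1
  m6 ⊆ -11-,0-1-
  m7 ⊆ --11,-1-1,-11-,0--1,0-1-
  m8 ⊆ -000 [E]
  m11 ⊆ --11 [E]
  m13 ⊆ -1-1 [E]
  m15 ⊆ --11,-1-1,-11-
E = {--11, -000, -1-1}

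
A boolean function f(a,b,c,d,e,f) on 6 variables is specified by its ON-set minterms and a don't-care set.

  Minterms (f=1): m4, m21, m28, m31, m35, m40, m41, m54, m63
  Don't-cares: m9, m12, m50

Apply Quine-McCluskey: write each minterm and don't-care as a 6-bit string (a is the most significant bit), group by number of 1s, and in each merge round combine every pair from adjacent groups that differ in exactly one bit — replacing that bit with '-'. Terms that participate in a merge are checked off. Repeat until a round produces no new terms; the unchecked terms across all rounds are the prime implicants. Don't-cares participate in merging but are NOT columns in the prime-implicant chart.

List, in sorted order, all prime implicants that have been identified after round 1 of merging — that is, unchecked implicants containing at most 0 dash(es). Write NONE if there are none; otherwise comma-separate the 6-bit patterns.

Round 0: 000100✓ 001001✓ 001100✓ 010101 011100✓ 011111✓ 100011 101000✓ 101001✓ 110010✓ 110110✓ 111111✓
Round 1: -01001 -11111 0-1100 00-100 10100- 110-10
PIs = {-01001, -11111, 0-1100, 00-100, 010101, 100011, 10100-, 110-10}

010101, 100011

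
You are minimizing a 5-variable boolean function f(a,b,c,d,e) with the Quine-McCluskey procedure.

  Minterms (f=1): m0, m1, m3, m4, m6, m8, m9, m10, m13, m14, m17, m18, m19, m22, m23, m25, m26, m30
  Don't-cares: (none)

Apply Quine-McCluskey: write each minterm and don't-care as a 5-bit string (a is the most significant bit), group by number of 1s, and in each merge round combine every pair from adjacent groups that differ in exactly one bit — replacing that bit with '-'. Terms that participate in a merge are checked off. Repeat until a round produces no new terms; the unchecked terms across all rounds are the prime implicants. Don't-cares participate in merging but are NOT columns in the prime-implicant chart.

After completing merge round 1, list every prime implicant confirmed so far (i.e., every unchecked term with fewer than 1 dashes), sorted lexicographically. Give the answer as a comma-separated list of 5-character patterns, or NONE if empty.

NONE

Round 0: 00000✓ 00001✓ 00011✓ 00100✓ 00110✓ 01000✓ 01001✓ 01010✓ 01101✓ 01110✓ 10001✓ 10010✓ 10011✓ 10110✓ 10111✓ 11001✓ 11010✓ 11110✓
Round 1: -0001✓ -0011✓ -0110✓ -1001✓ -1010✓ -1110✓ 0-000✓ 0-001✓ 0-110✓ 00-00 000-1✓ 0000-✓ 001-0 01-01 01-10✓ 010-0 0100-✓ 1-001✓ 1-010✓ 1-110✓ 10-10✓ 10-11✓ 100-1✓ 1001-✓ 1011-✓ 11-10✓
Round 2: --001 --110 -00-1 -1-10 0-00- 1--10 10-1-
PIs = {--001, --110, -00-1, -1-10, 0-00-, 00-00, 001-0, 01-01, 010-0, 1--10, 10-1-}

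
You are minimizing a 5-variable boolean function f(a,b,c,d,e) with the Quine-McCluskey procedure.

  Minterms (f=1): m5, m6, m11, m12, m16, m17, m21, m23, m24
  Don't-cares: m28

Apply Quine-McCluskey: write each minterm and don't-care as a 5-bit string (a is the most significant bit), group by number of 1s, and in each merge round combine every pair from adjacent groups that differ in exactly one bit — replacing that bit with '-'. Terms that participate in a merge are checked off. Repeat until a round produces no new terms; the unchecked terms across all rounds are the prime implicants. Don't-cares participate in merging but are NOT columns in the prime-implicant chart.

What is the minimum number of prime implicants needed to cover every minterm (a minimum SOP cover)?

Round 0: 00101✓ 00110 01011 01100✓ 10000✓ 10001✓ 10101✓ 10111✓ 11000✓ 11100✓
Round 1: -0101 -1100 1-000 10-01 1000- 101-1 11-00
PIs = {-0101, -1100, 00110, 01011, 1-000, 10-01, 1000-, 101-1, 11-00}
Coverage chart:
  m5: -0101 ←essential
  m6: 00110 ←essential
  m11: 01011 ←essential
  m12: -1100 ←essential
  m16: 1-000,1000-
  m17: 10-01,1000-
  m21: -0101,10-01,101-1
  m23: 101-1 ←essential
  m24: 1-000,11-00
Essential: -0101, -1100, 00110, 01011, 101-1
Petrick residual → 1-000, 10-01
Min cover (7 terms): b'cd'e + bcd'e' + a'b'cde' + a'bc'de + ac'd'e' + ab'd'e + ab'ce

7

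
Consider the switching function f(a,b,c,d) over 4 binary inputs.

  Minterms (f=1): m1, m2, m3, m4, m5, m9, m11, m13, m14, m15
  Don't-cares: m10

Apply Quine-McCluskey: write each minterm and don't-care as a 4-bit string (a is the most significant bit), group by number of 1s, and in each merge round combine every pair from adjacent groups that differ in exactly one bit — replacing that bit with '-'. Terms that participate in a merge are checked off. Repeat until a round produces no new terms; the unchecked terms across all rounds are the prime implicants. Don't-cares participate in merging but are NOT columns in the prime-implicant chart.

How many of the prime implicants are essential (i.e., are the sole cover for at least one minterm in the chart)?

Round 0: 0001✓ 0010✓ 0011✓ 0100✓ 0101✓ 1001✓ 1010✓ 1011✓ 1101✓ 1110✓ 1111✓
Round 1: -001✓ -010✓ -011✓ -101✓ 0-01✓ 00-1✓ 001-✓ 010- 1-01✓ 1-10✓ 1-11✓ 10-1✓ 101-✓ 11-1✓ 111-✓
Round 2: --01 -0-1 -01- 1--1 1-1-
PIs = {--01, -0-1, -01-, 010-, 1--1, 1-1-}
Coverage chart:
  m1: --01,-0-1
  m2: -01- ←essential
  m3: -0-1,-01-
  m4: 010- ←essential
  m5: --01,010-
  m9: --01,-0-1,1--1
  m11: -0-1,-01-,1--1,1-1-
  m13: --01,1--1
  m14: 1-1- ←essential
  m15: 1--1,1-1-
Essential: -01-, 010-, 1-1-

3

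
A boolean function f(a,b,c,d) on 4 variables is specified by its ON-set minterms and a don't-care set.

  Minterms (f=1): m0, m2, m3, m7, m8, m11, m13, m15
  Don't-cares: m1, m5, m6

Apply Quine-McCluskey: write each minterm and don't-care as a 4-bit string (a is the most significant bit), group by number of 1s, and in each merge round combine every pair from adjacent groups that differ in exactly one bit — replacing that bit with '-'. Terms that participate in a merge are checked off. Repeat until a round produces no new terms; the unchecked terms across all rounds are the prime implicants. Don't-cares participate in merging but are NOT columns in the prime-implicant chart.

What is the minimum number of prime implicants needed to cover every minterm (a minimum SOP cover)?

Round 0: 0000✓ 0001✓ 0010✓ 0011✓ 0101✓ 0110✓ 0111✓ 1000✓ 1011✓ 1101✓ 1111✓
Round 1: -000 -011✓ -101✓ -111✓ 0-01✓ 0-10✓ 0-11✓ 00-0✓ 00-1✓ 000-✓ 001-✓ 01-1✓ 011-✓ 1-11✓ 11-1✓
Round 2: --11 -1-1 0--1 0-1- 00--
PIs = {--11, -000, -1-1, 0--1, 0-1-, 00--}
Coverage chart:
  m0: -000,00--
  m2: 0-1-,00--
  m3: --11,0--1,0-1-,00--
  m7: --11,-1-1,0--1,0-1-
  m8: -000 ←essential
  m11: --11 ←essential
  m13: -1-1 ←essential
  m15: --11,-1-1
Essential: --11, -000, -1-1
Petrick residual → 0-1-
Min cover (4 terms): cd + b'c'd' + bd + a'c

4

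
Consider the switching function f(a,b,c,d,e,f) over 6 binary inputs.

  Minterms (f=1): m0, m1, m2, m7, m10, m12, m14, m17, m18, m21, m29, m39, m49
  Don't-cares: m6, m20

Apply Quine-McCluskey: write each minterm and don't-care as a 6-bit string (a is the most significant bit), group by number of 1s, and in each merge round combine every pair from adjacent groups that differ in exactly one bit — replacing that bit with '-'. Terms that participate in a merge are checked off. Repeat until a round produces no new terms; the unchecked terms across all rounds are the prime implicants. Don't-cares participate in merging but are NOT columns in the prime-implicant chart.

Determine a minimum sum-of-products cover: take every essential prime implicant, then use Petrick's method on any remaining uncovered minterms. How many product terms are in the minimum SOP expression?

7

[col 0] 000000*, 000001*, 000010*, 000110*, 000111*, 001010*, 001100*, 001110*, 010001*, 010010*, 010100*, 010101*, 011101*, 100111*, 110001*
[col 1] -00111, -10001, 0-0001, 0-0010, 00-010*, 00-110*, 000-10*, 0000-0, 00000-, 00011-, 001-10*, 0011-0, 01-101, 010-01, 01010-
[col 2] 00--10
Prime implicants: -00111, -10001, 0-0001, 0-0010, 00--10, 0000-0, 00000-, 00011-, 0011-0, 01-101, 010-01, 01010-
PI chart (minterm → PIs covering it):
  0 | 0000-0,00000-
  1 | 0-0001,00000-
  2 | 0-0010,00--10,0000-0
  7 | -00111,00011-
  10 | 00--10  (sole → essential)
  12 | 0011-0  (sole → essential)
  14 | 00--10,0011-0
  17 | -10001,0-0001,010-01
  18 | 0-0010  (sole → essential)
  21 | 01-101,010-01,01010-
  29 | 01-101  (sole → essential)
  39 | -00111  (sole → essential)
  49 | -10001  (sole → essential)
Essential prime implicants: -00111, -10001, 0-0010, 00--10, 0011-0, 01-101
Petrick residual → 00000-
Minimum SOP uses 7 PIs: b'c'def + bc'd'e'f + a'c'd'ef' + a'b'ef' + a'b'c'd'e' + a'b'cdf' + a'bde'f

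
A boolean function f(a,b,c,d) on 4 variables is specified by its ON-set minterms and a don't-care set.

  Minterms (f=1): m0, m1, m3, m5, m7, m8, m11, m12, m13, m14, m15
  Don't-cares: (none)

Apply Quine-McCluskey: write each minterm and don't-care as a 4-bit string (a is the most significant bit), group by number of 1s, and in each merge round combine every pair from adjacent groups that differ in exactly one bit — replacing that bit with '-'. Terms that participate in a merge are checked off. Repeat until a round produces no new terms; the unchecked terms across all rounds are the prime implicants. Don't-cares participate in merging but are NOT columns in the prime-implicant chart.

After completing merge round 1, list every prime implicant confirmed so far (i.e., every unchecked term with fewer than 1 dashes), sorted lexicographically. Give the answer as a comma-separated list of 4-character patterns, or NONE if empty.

NONE

Round 0: 0000✓ 0001✓ 0011✓ 0101✓ 0111✓ 1000✓ 1011✓ 1100✓ 1101✓ 1110✓ 1111✓
Round 1: -000 -011✓ -101✓ -111✓ 0-01✓ 0-11✓ 00-1✓ 000- 01-1✓ 1-00 1-11✓ 11-0✓ 11-1✓ 110-✓ 111-✓
Round 2: --11 -1-1 0--1 11--
PIs = {--11, -000, -1-1, 0--1, 000-, 1-00, 11--}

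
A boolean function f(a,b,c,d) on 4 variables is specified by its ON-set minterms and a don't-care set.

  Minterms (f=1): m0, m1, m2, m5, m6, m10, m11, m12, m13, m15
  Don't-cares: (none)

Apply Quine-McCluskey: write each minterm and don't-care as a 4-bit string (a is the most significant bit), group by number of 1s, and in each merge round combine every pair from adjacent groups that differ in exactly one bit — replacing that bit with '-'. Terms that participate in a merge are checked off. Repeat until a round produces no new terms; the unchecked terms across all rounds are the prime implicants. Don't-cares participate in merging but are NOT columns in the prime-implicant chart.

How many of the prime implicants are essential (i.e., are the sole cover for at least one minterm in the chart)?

2

[col 0] 0000*, 0001*, 0010*, 0101*, 0110*, 1010*, 1011*, 1100*, 1101*, 1111*
[col 1] -010, -101, 0-01, 0-10, 00-0, 000-, 1-11, 101-, 11-1, 110-
Prime implicants: -010, -101, 0-01, 0-10, 00-0, 000-, 1-11, 101-, 11-1, 110-
PI chart (minterm → PIs covering it):
  0 | 00-0,000-
  1 | 0-01,000-
  2 | -010,0-10,00-0
  5 | -101,0-01
  6 | 0-10  (sole → essential)
  10 | -010,101-
  11 | 1-11,101-
  12 | 110-  (sole → essential)
  13 | -101,11-1,110-
  15 | 1-11,11-1
Essential prime implicants: 0-10, 110-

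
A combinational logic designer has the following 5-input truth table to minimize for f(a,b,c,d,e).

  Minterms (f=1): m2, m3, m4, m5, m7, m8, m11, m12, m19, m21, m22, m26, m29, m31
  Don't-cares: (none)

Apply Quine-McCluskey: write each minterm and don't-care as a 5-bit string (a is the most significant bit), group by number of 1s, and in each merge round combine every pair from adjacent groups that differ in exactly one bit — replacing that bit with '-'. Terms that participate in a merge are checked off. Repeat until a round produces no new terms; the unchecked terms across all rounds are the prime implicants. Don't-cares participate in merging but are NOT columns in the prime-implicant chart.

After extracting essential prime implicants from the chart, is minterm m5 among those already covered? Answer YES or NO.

NO

[col 0] 00010*, 00011*, 00100*, 00101*, 00111*, 01000*, 01011*, 01100*, 10011*, 10101*, 10110, 11010, 11101*, 11111*
[col 1] -0011, -0101, 0-011, 0-100, 00-11, 0001-, 001-1, 0010-, 01-00, 1-101, 111-1
Prime implicants: -0011, -0101, 0-011, 0-100, 00-11, 0001-, 001-1, 0010-, 01-00, 1-101, 10110, 11010, 111-1
PI chart (minterm → PIs covering it):
  2 | 0001-  (sole → essential)
  3 | -0011,0-011,00-11,0001-
  4 | 0-100,0010-
  5 | -0101,001-1,0010-
  7 | 00-11,001-1
  8 | 01-00  (sole → essential)
  11 | 0-011  (sole → essential)
  12 | 0-100,01-00
  19 | -0011  (sole → essential)
  21 | -0101,1-101
  22 | 10110  (sole → essential)
  26 | 11010  (sole → essential)
  29 | 1-101,111-1
  31 | 111-1  (sole → essential)
Essential prime implicants: -0011, 0-011, 0001-, 01-00, 10110, 11010, 111-1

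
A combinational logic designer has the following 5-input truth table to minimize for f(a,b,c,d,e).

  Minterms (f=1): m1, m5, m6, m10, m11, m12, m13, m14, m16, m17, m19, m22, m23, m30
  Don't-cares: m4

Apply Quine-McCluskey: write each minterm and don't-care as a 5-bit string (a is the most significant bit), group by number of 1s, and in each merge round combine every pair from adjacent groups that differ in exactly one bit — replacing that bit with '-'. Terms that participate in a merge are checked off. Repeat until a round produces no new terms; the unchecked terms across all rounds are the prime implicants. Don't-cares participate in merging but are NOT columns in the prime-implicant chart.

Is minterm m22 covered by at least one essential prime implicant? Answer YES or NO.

YES

Round 0: 00001✓ 00100✓ 00101✓ 00110✓ 01010✓ 01011✓ 01100✓ 01101✓ 01110✓ 10000✓ 10001✓ 10011✓ 10110✓ 10111✓ 11110✓
Round 1: -0001 -0110✓ -1110✓ 0-100✓ 0-101✓ 0-110✓ 00-01 001-0✓ 0010-✓ 01-10 0101- 011-0✓ 0110-✓ 1-110✓ 10-11 100-1 1000- 1011-
Round 2: --110 0-1-0 0-10-
PIs = {--110, -0001, 0-1-0, 0-10-, 00-01, 01-10, 0101-, 10-11, 100-1, 1000-, 1011-}
Coverage chart:
  m1: -0001,00-01
  m5: 0-10-,00-01
  m6: --110,0-1-0
  m10: 01-10,0101-
  m11: 0101- ←essential
  m12: 0-1-0,0-10-
  m13: 0-10- ←essential
  m14: --110,0-1-0,01-10
  m16: 1000- ←essential
  m17: -0001,100-1,1000-
  m19: 10-11,100-1
  m22: --110,1011-
  m23: 10-11,1011-
  m30: --110 ←essential
Essential: --110, 0-10-, 0101-, 1000-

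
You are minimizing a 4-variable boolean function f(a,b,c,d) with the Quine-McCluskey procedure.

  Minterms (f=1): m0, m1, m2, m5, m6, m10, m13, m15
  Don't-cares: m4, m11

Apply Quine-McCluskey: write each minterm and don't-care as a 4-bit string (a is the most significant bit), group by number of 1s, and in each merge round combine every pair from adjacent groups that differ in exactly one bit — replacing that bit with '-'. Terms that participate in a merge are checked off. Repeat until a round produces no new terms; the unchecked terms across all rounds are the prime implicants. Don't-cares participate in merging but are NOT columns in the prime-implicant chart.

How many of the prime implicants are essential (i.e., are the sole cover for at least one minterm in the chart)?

2

size-2^0 implicants → 0000(✓)  0001(✓)  0010(✓)  0100(✓)  0101(✓)  0110(✓)  1010(✓)  1011(✓)  1101(✓)  1111(✓)
size-2^1 implicants → -010  -101  0-00(✓)  0-01(✓)  0-10(✓)  00-0(✓)  000-(✓)  01-0(✓)  010-(✓)  1-11  101-  11-1
size-2^2 implicants → 0--0  0-0-
Unchecked terms (primes): -010, -101, 0--0, 0-0-, 1-11, 101-, 11-1
Minterm coverage:
  m0 ⊆ 0--0,0-0-
  m1 ⊆ 0-0- [E]
  m2 ⊆ -010,0--0
  m5 ⊆ -101,0-0-
  m6 ⊆ 0--0 [E]
  m10 ⊆ -010,101-
  m13 ⊆ -101,11-1
  m15 ⊆ 1-11,11-1
E = {0--0, 0-0-}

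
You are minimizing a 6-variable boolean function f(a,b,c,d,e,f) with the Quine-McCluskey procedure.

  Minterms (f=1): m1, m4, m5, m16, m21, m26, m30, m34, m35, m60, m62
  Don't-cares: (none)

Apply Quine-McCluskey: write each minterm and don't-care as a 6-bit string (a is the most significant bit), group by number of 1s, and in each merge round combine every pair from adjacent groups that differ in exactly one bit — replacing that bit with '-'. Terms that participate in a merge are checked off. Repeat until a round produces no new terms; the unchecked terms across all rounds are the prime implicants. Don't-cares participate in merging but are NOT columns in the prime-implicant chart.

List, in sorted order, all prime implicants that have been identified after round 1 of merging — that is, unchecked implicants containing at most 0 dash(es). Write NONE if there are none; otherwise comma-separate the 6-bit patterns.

Round 0: 000001✓ 000100✓ 000101✓ 010000 010101✓ 011010✓ 011110✓ 100010✓ 100011✓ 111100✓ 111110✓
Round 1: -11110 0-0101 000-01 00010- 011-10 10001- 1111-0
PIs = {-11110, 0-0101, 000-01, 00010-, 010000, 011-10, 10001-, 1111-0}

010000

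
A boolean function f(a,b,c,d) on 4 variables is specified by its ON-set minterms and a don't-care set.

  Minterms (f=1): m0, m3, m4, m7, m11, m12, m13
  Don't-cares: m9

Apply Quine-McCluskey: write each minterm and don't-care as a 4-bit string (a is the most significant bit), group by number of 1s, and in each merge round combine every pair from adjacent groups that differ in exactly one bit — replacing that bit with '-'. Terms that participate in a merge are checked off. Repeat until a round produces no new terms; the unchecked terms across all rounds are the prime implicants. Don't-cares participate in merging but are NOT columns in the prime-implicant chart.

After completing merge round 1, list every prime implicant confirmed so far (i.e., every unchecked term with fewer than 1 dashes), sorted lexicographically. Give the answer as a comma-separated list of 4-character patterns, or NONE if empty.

size-2^0 implicants → 0000(✓)  0011(✓)  0100(✓)  0111(✓)  1001(✓)  1011(✓)  1100(✓)  1101(✓)
size-2^1 implicants → -011  -100  0-00  0-11  1-01  10-1  110-
Unchecked terms (primes): -011, -100, 0-00, 0-11, 1-01, 10-1, 110-

NONE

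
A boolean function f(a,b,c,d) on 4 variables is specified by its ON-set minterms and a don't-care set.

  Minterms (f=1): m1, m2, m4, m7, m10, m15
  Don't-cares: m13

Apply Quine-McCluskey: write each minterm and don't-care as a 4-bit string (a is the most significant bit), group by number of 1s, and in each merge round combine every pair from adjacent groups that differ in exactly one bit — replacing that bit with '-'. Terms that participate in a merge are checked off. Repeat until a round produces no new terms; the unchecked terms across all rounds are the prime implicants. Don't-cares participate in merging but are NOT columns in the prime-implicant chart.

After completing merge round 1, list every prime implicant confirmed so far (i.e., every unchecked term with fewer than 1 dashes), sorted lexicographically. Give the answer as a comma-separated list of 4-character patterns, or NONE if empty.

0001, 0100

size-2^0 implicants → 0001  0010(✓)  0100  0111(✓)  1010(✓)  1101(✓)  1111(✓)
size-2^1 implicants → -010  -111  11-1
Unchecked terms (primes): -010, -111, 0001, 0100, 11-1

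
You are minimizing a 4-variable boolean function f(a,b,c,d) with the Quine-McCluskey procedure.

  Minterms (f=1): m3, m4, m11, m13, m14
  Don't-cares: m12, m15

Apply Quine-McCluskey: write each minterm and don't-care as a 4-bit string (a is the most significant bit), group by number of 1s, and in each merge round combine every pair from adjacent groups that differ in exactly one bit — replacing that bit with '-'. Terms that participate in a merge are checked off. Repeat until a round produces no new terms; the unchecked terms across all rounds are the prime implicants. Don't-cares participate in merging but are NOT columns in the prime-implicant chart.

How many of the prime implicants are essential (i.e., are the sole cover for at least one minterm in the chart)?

3

[col 0] 0011*, 0100*, 1011*, 1100*, 1101*, 1110*, 1111*
[col 1] -011, -100, 1-11, 11-0*, 11-1*, 110-*, 111-*
[col 2] 11--
Prime implicants: -011, -100, 1-11, 11--
PI chart (minterm → PIs covering it):
  3 | -011  (sole → essential)
  4 | -100  (sole → essential)
  11 | -011,1-11
  13 | 11--  (sole → essential)
  14 | 11--  (sole → essential)
Essential prime implicants: -011, -100, 11--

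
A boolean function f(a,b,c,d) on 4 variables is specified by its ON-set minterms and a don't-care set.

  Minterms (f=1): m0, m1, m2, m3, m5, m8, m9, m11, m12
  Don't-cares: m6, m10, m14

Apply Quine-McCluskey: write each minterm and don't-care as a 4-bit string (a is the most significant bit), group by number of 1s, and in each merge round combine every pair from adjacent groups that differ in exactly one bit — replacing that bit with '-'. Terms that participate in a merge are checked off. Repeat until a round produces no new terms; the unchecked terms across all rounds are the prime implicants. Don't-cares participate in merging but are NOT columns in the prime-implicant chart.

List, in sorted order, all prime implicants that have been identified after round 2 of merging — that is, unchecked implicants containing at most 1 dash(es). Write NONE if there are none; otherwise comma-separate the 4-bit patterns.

0-01

[col 0] 0000*, 0001*, 0010*, 0011*, 0101*, 0110*, 1000*, 1001*, 1010*, 1011*, 1100*, 1110*
[col 1] -000*, -001*, -010*, -011*, -110*, 0-01, 0-10*, 00-0*, 00-1*, 000-*, 001-*, 1-00*, 1-10*, 10-0*, 10-1*, 100-*, 101-*, 11-0*
[col 2] --10, -0-0*, -0-1*, -00-*, -01-*, 00--*, 1--0, 10--*
[col 3] -0--
Prime implicants: --10, -0--, 0-01, 1--0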